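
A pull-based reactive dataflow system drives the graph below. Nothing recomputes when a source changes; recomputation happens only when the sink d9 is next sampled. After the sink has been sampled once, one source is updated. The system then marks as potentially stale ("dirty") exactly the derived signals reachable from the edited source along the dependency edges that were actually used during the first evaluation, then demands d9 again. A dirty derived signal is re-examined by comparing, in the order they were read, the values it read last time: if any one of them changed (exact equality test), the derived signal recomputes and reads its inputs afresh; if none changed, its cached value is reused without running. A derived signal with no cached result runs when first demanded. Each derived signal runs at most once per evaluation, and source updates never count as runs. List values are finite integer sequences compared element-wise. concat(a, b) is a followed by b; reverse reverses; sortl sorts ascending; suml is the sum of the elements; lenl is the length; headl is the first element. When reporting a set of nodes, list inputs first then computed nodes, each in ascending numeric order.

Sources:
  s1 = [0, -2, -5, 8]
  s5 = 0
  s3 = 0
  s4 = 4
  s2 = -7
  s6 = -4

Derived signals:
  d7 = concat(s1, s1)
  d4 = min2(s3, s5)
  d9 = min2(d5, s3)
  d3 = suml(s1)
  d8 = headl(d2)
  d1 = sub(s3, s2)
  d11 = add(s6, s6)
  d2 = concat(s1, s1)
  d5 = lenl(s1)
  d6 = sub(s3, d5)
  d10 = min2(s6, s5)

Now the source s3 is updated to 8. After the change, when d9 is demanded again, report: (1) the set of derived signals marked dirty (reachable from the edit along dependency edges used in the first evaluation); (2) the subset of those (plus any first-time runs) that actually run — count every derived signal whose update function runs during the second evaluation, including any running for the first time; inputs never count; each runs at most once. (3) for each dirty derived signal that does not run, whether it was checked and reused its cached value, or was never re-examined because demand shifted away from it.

First evaluation (everything demanded from the output):
  d5 = lenl([0, -2, -5, 8]) = 4
  d9 = min2(4, 0) = 0

Propagation after the edit:
  d9: runs — s3 0->8; result 4.

Marked dirty: d9.
Derived signals that run: d9 — 1 in total.
Every dirty derived signal ran.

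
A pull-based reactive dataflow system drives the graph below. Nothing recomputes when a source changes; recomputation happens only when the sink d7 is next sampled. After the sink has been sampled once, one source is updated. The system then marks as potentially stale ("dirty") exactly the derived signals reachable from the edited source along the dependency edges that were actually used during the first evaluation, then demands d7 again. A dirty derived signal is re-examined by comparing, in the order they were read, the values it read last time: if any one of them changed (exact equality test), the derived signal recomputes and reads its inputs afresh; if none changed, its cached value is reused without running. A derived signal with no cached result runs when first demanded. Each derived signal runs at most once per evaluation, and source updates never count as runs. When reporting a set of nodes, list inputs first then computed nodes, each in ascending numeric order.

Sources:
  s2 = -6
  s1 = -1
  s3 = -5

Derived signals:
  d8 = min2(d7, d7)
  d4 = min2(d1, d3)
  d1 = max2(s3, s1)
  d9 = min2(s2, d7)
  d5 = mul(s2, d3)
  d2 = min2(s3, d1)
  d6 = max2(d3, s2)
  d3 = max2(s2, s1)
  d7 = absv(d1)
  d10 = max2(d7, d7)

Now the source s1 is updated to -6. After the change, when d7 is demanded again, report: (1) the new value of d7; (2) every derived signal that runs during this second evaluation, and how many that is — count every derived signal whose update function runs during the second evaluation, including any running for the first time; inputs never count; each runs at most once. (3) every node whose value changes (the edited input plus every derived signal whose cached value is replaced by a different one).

New value of d7: 5.
Derived signals that run: d1, d7 — 2 in total.
Values that change: s1, d1, d7.

First evaluation (everything demanded from the output):
  d1 = max2(-5, -1) = -1
  d7 = absv(-1) = 1

Propagation after the edit:
  d1: runs — s1 -1->-6; result -5.
  d7: runs — d1 -1->-5; result 5.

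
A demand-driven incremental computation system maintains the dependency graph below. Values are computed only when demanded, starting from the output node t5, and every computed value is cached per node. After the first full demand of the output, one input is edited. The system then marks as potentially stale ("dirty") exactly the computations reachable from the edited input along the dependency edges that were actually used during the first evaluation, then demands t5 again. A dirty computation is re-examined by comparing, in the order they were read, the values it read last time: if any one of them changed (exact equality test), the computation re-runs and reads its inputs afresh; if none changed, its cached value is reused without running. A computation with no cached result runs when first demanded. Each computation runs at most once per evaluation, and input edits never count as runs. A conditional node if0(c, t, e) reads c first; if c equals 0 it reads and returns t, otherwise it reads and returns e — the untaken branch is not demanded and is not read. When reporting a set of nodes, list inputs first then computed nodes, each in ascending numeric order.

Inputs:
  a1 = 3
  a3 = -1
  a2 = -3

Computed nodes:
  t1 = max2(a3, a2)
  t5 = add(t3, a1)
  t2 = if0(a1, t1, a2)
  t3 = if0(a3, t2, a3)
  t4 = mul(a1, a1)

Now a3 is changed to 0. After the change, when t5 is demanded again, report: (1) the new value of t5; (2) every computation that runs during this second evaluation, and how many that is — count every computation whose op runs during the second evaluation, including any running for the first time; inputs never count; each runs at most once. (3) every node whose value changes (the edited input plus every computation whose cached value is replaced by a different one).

First evaluation (everything demanded from the output):
  t3 = if0(a3=-1 -> else branch a3) = -1
  t5 = add(-1, 3) = 2

Propagation after the edit:
  t2: demanded for the first time — runs, produces -3.
  t3: runs — a3 -1->0; a3 -1->0; result -3.
  t5: runs — t3 -1->-3; result 0.

Key observation: a condition flipped, so demand reaches new nodes — t2 runs for the first time.

New value of t5: 0.
Computations that run: t2, t3, t5 — 3 in total.
Values that change: a3, t3, t5.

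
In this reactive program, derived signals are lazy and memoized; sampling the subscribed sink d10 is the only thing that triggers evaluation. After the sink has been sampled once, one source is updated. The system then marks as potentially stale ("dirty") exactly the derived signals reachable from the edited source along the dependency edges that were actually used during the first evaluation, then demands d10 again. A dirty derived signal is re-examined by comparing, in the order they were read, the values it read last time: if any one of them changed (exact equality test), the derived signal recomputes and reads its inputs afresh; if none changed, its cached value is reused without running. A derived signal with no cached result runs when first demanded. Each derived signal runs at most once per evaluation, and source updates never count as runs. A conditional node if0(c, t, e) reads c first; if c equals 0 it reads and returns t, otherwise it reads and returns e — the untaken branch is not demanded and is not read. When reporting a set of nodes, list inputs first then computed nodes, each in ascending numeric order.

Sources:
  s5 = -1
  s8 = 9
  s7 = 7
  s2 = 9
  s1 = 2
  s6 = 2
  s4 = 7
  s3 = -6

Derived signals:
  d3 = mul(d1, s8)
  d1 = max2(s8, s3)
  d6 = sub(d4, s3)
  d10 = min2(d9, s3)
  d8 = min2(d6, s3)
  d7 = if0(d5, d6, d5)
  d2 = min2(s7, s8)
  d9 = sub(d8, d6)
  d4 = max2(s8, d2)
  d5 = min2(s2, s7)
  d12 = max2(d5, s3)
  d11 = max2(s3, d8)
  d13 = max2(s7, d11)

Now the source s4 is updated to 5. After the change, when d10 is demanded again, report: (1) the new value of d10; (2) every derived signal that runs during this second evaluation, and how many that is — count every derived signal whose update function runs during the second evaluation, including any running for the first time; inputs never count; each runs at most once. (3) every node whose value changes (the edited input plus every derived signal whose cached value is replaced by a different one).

Demanding d10 again yields -21.
0 derived signals run: none.
The nodes whose values change: s4.
Note the shortcut — nothing in the graph depends on s4 at all, so no recomputation happens.

First demand of the output computes:
  d2 = min2(7, 9) = 7
  d4 = max2(9, 7) = 9
  d6 = sub(9, -6) = 15
  d8 = min2(15, -6) = -6
  d9 = sub(-6, 15) = -21
  d10 = min2(-21, -6) = -21

After the edit, cleaning proceeds:
  no node depends on s4 at all; the second demand re-runs nothing.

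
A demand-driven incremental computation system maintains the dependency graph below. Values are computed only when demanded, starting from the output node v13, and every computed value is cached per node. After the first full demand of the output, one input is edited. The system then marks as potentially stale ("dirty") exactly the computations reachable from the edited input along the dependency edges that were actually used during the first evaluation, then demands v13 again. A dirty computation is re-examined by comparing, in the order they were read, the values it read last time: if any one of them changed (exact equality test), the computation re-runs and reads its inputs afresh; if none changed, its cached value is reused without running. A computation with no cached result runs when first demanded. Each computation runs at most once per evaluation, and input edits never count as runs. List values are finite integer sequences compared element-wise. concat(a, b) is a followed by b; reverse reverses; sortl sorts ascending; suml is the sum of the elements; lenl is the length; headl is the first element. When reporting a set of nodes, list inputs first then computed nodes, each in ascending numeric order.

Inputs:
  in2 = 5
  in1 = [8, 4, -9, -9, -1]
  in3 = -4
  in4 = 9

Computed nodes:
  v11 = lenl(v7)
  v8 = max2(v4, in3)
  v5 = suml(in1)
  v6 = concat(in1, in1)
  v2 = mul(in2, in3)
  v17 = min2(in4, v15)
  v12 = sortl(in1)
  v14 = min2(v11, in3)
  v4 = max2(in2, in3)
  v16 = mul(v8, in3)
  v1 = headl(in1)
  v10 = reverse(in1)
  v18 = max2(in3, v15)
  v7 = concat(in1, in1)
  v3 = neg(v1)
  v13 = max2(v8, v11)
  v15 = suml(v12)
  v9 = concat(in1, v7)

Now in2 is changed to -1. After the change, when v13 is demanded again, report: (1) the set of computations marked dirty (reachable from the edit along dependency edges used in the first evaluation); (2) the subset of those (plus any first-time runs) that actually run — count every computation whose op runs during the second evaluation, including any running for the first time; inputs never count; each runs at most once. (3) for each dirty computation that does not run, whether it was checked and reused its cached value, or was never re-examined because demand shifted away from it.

First evaluation (everything demanded from the output):
  v4 = max2(5, -4) = 5
  v7 = concat([8, 4, -9, -9, -1], [8, 4, -9, -9, -1]) = [8, 4, -9, -9, -1, 8, 4, -9, -9, -1]
  v8 = max2(5, -4) = 5
  v11 = lenl([8, 4, -9, -9, -1, 8, 4, -9, -9, -1]) = 10
  v13 = max2(5, 10) = 10

Propagation after the edit:
  v4: runs — in2 5->-1; result -1.
  v8: runs — v4 5->-1; result -1.
  v13: runs — v8 5->-1; result 10 (same value as before).

Marked dirty: v4, v8, v13.
Computations that run: v4, v8, v13 — 3 in total.
Every dirty computation ran.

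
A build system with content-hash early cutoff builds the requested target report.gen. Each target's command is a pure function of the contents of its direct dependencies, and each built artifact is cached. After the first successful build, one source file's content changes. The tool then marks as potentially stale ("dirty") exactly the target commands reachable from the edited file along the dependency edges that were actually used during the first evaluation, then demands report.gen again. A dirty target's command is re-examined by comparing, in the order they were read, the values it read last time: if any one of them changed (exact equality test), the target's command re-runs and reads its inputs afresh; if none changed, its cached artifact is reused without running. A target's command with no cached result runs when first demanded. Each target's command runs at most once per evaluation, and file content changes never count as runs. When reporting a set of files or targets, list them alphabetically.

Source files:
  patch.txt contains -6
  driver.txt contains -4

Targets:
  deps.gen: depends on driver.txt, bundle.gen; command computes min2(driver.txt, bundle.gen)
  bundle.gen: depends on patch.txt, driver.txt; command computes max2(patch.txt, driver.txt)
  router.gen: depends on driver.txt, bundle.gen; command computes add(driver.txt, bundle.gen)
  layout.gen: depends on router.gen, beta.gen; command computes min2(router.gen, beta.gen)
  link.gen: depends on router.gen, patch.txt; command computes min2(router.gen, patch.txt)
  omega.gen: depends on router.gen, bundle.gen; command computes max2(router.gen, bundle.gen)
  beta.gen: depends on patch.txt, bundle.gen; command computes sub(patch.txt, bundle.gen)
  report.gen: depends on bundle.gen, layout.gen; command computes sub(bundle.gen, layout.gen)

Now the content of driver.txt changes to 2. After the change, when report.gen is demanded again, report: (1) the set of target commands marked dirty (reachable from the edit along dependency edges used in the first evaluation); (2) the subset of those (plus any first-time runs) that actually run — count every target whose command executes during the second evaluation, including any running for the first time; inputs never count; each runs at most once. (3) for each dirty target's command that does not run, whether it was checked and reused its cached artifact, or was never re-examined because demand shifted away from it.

First evaluation (everything demanded from the output):
  bundle.gen = max2(-6, -4) = -4
  beta.gen = sub(-6, -4) = -2
  router.gen = add(-4, -4) = -8
  layout.gen = min2(-8, -2) = -8
  report.gen = sub(-4, -8) = 4

Propagation after the edit:
  bundle.gen: runs — driver.txt -4->2; result 2.
  beta.gen: runs — bundle.gen -4->2; result -8.
  router.gen: runs — driver.txt -4->2; bundle.gen -4->2; result 4.
  layout.gen: runs — router.gen -8->4; beta.gen -2->-8; result -8 (same value as before).
  report.gen: runs — bundle.gen -4->2; result 10.

Marked dirty: beta.gen, bundle.gen, layout.gen, report.gen, router.gen.
Target commands that run: beta.gen, bundle.gen, layout.gen, report.gen, router.gen — 5 in total.
Every dirty target's command ran.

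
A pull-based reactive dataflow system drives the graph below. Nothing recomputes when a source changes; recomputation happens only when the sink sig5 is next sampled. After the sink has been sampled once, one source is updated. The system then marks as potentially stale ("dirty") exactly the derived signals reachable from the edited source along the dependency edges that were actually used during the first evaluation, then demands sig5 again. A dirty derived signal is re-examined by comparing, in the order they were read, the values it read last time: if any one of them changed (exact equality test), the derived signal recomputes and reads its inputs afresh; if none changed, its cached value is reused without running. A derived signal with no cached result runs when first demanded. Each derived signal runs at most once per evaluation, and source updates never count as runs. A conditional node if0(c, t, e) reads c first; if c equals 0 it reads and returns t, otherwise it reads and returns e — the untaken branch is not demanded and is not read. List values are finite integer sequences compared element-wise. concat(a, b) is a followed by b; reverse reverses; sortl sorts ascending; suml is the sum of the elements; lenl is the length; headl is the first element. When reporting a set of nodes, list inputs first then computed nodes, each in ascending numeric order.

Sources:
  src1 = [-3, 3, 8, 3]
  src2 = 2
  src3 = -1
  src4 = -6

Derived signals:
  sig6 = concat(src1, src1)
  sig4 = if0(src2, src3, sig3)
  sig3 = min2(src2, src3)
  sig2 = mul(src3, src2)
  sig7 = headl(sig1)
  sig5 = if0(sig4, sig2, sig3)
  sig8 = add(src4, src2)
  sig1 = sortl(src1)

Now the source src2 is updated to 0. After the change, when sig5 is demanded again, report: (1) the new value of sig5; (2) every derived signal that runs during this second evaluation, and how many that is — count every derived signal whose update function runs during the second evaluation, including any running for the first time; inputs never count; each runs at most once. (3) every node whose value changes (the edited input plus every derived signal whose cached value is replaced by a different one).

New value of sig5: -1.
Derived signals that run: sig3, sig4 — 2 in total.
Values that change: src2.
Key observation: the cutoff stops propagation at sig5 — its inputs' values are unchanged, so it reuses its cache.

First evaluation (everything demanded from the output):
  sig3 = min2(2, -1) = -1
  sig4 = if0(src2=2 -> else branch sig3) = -1
  sig5 = if0(sig4=-1 -> else branch sig3) = -1

Propagation after the edit:
  sig3: runs — src2 2->0; result -1 (same value as before).
  sig4: runs — src2 2->0; result -1 (same value as before).
  sig5: checked — values it read are unchanged (sig4 unchanged, sig3 unchanged); reused cached -1 without running.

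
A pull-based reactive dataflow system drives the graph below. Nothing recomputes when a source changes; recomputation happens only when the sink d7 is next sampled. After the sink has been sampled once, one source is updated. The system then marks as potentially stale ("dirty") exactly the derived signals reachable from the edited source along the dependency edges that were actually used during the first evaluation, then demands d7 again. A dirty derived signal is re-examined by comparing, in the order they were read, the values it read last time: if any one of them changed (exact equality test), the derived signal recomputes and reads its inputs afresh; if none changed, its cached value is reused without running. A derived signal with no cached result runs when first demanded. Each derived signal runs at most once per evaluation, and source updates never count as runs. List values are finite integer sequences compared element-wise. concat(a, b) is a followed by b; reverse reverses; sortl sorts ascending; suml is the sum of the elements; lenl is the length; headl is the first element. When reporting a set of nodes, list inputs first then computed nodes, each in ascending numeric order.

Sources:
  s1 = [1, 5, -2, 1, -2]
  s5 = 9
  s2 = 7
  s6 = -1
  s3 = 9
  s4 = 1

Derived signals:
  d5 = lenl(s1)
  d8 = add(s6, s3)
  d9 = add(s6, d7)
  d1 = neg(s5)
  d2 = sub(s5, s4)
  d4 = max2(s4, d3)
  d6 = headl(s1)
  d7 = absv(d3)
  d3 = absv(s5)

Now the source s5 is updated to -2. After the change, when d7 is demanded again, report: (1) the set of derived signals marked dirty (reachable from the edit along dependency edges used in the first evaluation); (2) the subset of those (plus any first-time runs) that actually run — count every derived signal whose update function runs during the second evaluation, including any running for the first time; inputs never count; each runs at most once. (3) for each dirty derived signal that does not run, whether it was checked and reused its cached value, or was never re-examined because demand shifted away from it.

First evaluation (everything demanded from the output):
  d3 = absv(9) = 9
  d7 = absv(9) = 9

Propagation after the edit:
  d3: runs — s5 9->-2; result 2.
  d7: runs — d3 9->2; result 2.

Marked dirty: d3, d7.
Derived signals that run: d3, d7 — 2 in total.
Every dirty derived signal ran.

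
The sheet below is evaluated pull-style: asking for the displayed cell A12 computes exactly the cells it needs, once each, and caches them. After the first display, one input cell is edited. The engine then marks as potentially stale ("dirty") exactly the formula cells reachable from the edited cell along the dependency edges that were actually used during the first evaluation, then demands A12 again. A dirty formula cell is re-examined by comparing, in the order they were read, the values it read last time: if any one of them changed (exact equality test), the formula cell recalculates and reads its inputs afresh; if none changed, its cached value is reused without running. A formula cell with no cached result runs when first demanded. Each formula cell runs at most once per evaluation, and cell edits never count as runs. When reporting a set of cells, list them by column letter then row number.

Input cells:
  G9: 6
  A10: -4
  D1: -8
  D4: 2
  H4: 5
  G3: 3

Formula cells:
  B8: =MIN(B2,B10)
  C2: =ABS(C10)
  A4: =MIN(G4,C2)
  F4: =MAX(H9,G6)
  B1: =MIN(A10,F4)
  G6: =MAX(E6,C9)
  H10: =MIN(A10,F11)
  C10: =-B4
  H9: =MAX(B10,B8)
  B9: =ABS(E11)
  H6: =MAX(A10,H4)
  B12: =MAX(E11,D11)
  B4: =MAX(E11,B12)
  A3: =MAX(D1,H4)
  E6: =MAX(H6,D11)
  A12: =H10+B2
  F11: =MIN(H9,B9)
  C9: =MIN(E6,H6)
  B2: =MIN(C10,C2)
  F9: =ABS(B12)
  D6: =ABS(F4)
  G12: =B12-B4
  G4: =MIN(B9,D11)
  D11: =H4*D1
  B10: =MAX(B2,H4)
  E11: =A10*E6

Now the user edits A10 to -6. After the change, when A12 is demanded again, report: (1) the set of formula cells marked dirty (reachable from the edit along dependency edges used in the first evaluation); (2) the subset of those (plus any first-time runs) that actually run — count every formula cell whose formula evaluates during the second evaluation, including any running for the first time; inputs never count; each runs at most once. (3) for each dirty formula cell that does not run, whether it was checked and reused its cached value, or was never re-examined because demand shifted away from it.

The edit dirties: A12, B2, B4, B8, B9, B10, B12, C2, C10, E6, E11, F11, H6, H9, H10.
14 formula cells run: A12, B2, B4, B8, B9, B10, B12, C2, C10, E11, F11, H6, H9, H10.
Cache hits after checking: E6.
Note where the cutoff bites: E6 is checked, finds nothing changed, and keeps its cache.

First demand of the output computes:
  D11 = 5 * -8 = -40
  H6 = MAX(-4, 5) = 5
  E6 = MAX(5, -40) = 5
  E11 = -4 * 5 = -20
  B9 = ABS(-20) = 20
  B12 = MAX(-20, -40) = -20
  B4 = MAX(-20, -20) = -20
  C10 = -(-20) = 20
  C2 = ABS(20) = 20
  B2 = MIN(20, 20) = 20
  B10 = MAX(20, 5) = 20
  B8 = MIN(20, 20) = 20
  H9 = MAX(20, 20) = 20
  F11 = MIN(20, 20) = 20
  H10 = MIN(-4, 20) = -4
  A12 = -4 + 20 = 16

After the edit, cleaning proceeds:
  H6: a read changed (A10 -4->-6) — executes, giving 5 — identical to its old value.
  E6: dirty, but its reads are unchanged (H6 unchanged, D11 unchanged); cached 5 stands.
  E11: a read changed (A10 -4->-6) — executes, giving -30.
  B9: a read changed (E11 -20->-30) — executes, giving 30.
  B12: a read changed (E11 -20->-30) — executes, giving -30.
  B4: a read changed (E11 -20->-30; B12 -20->-30) — executes, giving -30.
  C10: a read changed (B4 -20->-30) — executes, giving 30.
  C2: a read changed (C10 20->30) — executes, giving 30.
  B2: a read changed (C10 20->30; C2 20->30) — executes, giving 30.
  B10: a read changed (B2 20->30) — executes, giving 30.
  B8: a read changed (B2 20->30; B10 20->30) — executes, giving 30.
  H9: a read changed (B10 20->30; B8 20->30) — executes, giving 30.
  F11: a read changed (H9 20->30; B9 20->30) — executes, giving 30.
  H10: a read changed (A10 -4->-6; F11 20->30) — executes, giving -6.
  A12: a read changed (H10 -4->-6; B2 20->30) — executes, giving 24.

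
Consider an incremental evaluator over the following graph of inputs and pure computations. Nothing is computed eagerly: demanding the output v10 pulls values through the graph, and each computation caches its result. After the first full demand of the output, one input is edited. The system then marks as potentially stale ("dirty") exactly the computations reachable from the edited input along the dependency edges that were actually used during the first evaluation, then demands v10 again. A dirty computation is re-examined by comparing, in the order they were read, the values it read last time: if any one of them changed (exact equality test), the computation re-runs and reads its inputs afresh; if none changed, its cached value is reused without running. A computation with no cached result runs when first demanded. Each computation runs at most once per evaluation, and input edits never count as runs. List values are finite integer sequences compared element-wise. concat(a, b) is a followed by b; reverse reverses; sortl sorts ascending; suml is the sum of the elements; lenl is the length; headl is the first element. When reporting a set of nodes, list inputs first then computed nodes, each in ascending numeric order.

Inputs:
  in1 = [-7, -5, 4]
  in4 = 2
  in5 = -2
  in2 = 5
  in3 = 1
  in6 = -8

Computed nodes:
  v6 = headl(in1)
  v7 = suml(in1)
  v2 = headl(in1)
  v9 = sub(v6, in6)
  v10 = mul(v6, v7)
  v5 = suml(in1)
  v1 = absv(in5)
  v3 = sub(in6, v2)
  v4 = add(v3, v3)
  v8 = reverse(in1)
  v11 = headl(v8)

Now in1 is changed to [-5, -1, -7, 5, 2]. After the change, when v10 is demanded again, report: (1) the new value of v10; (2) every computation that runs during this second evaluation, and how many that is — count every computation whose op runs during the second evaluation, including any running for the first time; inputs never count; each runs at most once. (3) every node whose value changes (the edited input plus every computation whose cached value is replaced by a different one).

v10 now evaluates to 30.
Run set: v6, v7, v10 (3 run).
Changed values: in1, v6, v7, v10.

Initial pass — values computed on the first demand:
  v6 = headl([-7, -5, 4]) = -7
  v7 = suml([-7, -5, 4]) = -8
  v10 = mul(-7, -8) = 56

Second demand — change propagation:
  v6: re-runs because in1 [-7, -5, 4]->[-5, -1, -7, 5, 2]; new result -5.
  v7: re-runs because in1 [-7, -5, 4]->[-5, -1, -7, 5, 2]; new result -6.
  v10: re-runs because v6 -7->-5; v7 -8->-6; new result 30.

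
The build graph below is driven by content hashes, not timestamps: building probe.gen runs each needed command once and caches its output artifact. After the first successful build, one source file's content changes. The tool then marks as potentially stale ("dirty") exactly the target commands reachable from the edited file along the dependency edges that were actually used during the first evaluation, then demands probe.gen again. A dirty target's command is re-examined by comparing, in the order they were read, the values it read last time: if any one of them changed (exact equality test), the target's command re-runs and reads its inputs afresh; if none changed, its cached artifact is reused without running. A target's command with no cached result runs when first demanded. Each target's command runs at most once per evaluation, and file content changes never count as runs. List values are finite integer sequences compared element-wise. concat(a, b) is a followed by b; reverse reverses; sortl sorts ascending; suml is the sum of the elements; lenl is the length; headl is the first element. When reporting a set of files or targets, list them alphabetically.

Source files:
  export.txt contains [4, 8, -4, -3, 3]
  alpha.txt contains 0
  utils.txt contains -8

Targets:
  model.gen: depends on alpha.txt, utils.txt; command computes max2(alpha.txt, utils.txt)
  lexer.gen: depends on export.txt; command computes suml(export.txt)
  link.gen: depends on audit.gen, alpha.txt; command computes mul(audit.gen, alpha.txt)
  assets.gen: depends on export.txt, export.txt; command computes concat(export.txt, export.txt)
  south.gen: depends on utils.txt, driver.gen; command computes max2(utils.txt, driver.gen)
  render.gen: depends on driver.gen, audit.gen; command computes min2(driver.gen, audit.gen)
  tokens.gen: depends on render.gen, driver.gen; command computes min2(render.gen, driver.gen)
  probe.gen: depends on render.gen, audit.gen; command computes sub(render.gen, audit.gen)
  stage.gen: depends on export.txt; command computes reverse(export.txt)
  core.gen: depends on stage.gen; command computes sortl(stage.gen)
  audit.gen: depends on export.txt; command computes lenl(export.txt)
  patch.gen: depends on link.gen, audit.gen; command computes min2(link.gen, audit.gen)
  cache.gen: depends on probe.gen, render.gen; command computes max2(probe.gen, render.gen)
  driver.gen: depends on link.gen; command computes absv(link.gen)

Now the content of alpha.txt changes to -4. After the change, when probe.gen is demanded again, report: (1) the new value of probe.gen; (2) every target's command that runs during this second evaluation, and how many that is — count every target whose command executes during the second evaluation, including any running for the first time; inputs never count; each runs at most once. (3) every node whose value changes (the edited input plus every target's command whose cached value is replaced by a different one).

probe.gen now evaluates to 0.
Run set: driver.gen, link.gen, probe.gen, render.gen (4 run).
Changed values: alpha.txt, driver.gen, link.gen, probe.gen, render.gen.

Initial pass — values computed on the first demand:
  audit.gen = lenl([4, 8, -4, -3, 3]) = 5
  link.gen = mul(5, 0) = 0
  driver.gen = absv(0) = 0
  render.gen = min2(0, 5) = 0
  probe.gen = sub(0, 5) = -5

Second demand — change propagation:
  link.gen: re-runs because alpha.txt 0->-4; new result -20.
  driver.gen: re-runs because link.gen 0->-20; new result 20.
  render.gen: re-runs because driver.gen 0->20; new result 5.
  probe.gen: re-runs because render.gen 0->5; new result 0.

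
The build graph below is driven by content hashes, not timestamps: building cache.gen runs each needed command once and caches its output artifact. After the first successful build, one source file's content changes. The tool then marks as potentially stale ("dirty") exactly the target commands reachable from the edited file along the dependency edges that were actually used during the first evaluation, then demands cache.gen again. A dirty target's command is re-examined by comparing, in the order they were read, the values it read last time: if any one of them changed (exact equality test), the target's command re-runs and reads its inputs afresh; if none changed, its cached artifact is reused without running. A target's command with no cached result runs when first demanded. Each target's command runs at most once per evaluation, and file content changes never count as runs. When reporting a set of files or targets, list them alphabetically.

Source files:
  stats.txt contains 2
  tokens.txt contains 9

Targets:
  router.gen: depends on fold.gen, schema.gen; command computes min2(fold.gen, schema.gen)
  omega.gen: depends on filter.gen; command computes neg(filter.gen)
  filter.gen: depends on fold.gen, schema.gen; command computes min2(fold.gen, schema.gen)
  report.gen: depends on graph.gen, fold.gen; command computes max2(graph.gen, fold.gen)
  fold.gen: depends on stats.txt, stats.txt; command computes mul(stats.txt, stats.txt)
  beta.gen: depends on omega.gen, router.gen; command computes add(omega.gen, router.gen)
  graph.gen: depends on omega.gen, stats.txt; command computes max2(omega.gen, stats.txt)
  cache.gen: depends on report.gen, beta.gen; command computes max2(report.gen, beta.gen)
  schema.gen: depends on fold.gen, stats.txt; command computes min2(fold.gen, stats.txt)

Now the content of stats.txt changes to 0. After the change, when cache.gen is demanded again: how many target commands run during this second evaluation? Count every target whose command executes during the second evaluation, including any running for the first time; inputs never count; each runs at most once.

Run set: beta.gen, cache.gen, filter.gen, fold.gen, graph.gen, omega.gen, report.gen, router.gen, schema.gen (9 run).

Initial pass — values computed on the first demand:
  fold.gen = mul(2, 2) = 4
  schema.gen = min2(4, 2) = 2
  filter.gen = min2(4, 2) = 2
  omega.gen = neg(2) = -2
  graph.gen = max2(-2, 2) = 2
  report.gen = max2(2, 4) = 4
  router.gen = min2(4, 2) = 2
  beta.gen = add(-2, 2) = 0
  cache.gen = max2(4, 0) = 4

Second demand — change propagation:
  fold.gen: re-runs because stats.txt 2->0; stats.txt 2->0; new result 0.
  schema.gen: re-runs because fold.gen 4->0; stats.txt 2->0; new result 0.
  filter.gen: re-runs because fold.gen 4->0; schema.gen 2->0; new result 0.
  omega.gen: re-runs because filter.gen 2->0; new result 0.
  graph.gen: re-runs because omega.gen -2->0; stats.txt 2->0; new result 0.
  report.gen: re-runs because graph.gen 2->0; fold.gen 4->0; new result 0.
  router.gen: re-runs because fold.gen 4->0; schema.gen 2->0; new result 0.
  beta.gen: re-runs because omega.gen -2->0; router.gen 2->0; new result 0 (unchanged).
  cache.gen: re-runs because report.gen 4->0; new result 0.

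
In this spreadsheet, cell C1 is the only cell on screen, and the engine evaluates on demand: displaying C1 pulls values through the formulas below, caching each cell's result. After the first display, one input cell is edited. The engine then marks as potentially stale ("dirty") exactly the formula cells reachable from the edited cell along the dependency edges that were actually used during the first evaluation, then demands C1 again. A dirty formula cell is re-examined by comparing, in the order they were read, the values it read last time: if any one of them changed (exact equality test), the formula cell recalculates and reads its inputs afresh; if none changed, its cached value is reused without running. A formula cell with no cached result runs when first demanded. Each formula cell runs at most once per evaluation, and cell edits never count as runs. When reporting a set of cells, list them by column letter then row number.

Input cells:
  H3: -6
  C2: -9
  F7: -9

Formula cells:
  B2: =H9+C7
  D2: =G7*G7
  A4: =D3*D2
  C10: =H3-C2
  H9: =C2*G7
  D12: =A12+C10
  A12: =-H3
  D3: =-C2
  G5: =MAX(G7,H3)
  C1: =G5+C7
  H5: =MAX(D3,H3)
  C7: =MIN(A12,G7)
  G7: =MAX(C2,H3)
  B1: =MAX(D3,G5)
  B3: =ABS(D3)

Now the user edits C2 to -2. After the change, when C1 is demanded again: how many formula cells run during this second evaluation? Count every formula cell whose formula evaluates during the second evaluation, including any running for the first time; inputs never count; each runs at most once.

Run set: C1, C7, G5, G7 (4 run).

Initial pass — values computed on the first demand:
  A12 = -(-6) = 6
  G7 = MAX(-9, -6) = -6
  C7 = MIN(6, -6) = -6
  G5 = MAX(-6, -6) = -6
  C1 = -6 + -6 = -12

Second demand — change propagation:
  G7: re-runs because C2 -9->-2; new result -2.
  C7: re-runs because G7 -6->-2; new result -2.
  G5: re-runs because G7 -6->-2; new result -2.
  C1: re-runs because G5 -6->-2; C7 -6->-2; new result -4.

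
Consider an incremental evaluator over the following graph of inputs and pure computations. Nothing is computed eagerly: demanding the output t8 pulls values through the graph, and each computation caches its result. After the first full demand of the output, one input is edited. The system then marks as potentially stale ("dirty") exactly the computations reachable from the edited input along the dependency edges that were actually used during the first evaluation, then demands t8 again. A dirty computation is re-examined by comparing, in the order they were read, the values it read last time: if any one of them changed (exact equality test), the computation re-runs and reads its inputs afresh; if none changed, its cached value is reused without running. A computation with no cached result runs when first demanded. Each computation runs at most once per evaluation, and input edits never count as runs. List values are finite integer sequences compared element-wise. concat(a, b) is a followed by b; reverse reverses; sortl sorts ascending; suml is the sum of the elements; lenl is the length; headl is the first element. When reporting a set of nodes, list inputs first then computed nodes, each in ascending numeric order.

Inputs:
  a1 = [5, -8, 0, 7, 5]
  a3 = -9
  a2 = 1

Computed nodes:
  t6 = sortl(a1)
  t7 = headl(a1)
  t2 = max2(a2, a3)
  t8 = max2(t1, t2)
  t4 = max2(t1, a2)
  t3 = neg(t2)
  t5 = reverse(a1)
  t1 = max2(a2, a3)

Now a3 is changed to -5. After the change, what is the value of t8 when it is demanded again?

t8 now evaluates to 1.
The important point: at t8 every value read last time is unchanged, so the dirty flag clears without a run.

Initial pass — values computed on the first demand:
  t1 = max2(1, -9) = 1
  t2 = max2(1, -9) = 1
  t8 = max2(1, 1) = 1

Second demand — change propagation:
  t1: re-runs because a3 -9->-5; new result 1 (unchanged).
  t2: re-runs because a3 -9->-5; new result 1 (unchanged).
  t8: re-examined; everything it read last time is the same (t1 unchanged, t2 unchanged) — cache 1 kept, no run.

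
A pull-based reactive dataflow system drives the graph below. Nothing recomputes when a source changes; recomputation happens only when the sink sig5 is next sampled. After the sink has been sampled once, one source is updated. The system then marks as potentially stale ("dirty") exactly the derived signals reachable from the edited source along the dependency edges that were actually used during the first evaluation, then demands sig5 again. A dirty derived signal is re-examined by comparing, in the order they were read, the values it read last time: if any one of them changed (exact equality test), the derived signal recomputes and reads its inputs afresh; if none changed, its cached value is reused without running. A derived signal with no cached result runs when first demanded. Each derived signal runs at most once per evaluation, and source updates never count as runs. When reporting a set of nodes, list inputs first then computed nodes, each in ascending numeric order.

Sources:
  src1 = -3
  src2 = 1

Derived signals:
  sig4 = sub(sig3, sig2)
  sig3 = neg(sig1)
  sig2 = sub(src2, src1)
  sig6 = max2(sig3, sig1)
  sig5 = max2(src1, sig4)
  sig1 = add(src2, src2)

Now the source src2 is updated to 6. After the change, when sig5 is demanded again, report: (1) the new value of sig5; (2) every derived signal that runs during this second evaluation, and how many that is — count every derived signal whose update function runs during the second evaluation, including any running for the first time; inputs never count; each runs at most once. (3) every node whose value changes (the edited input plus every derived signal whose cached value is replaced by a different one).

New value of sig5: -3.
Derived signals that run: sig1, sig2, sig3, sig4, sig5 — 5 in total.
Values that change: src2, sig1, sig2, sig3, sig4.

First evaluation (everything demanded from the output):
  sig1 = add(1, 1) = 2
  sig2 = sub(1, -3) = 4
  sig3 = neg(2) = -2
  sig4 = sub(-2, 4) = -6
  sig5 = max2(-3, -6) = -3

Propagation after the edit:
  sig1: runs — src2 1->6; src2 1->6; result 12.
  sig2: runs — src2 1->6; result 9.
  sig3: runs — sig1 2->12; result -12.
  sig4: runs — sig3 -2->-12; sig2 4->9; result -21.
  sig5: runs — sig4 -6->-21; result -3 (same value as before).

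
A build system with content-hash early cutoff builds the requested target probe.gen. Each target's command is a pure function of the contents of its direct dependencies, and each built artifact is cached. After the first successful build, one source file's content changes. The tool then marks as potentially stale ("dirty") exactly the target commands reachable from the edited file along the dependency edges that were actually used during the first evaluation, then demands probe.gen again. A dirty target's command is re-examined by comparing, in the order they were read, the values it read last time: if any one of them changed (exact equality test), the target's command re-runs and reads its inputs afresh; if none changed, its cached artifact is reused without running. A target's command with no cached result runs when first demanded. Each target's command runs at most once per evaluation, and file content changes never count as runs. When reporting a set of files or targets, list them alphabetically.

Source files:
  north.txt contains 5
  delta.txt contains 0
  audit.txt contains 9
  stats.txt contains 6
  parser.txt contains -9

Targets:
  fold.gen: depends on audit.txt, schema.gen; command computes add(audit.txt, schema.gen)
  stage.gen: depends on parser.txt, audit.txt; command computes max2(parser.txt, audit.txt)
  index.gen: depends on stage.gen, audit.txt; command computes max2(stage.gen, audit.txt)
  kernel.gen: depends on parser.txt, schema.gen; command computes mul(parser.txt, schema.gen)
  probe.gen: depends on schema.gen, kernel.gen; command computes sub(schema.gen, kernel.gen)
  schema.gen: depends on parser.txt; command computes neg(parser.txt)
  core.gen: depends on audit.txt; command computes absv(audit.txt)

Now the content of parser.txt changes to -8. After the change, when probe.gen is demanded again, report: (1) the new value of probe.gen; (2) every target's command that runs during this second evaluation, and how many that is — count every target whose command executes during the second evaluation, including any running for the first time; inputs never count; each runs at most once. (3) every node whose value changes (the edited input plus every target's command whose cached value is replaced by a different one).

New value of probe.gen: 72.
Target commands that run: kernel.gen, probe.gen, schema.gen — 3 in total.
Values that change: kernel.gen, parser.txt, probe.gen, schema.gen.

First evaluation (everything demanded from the output):
  schema.gen = neg(-9) = 9
  kernel.gen = mul(-9, 9) = -81
  probe.gen = sub(9, -81) = 90

Propagation after the edit:
  schema.gen: runs — parser.txt -9->-8; result 8.
  kernel.gen: runs — parser.txt -9->-8; schema.gen 9->8; result -64.
  probe.gen: runs — schema.gen 9->8; kernel.gen -81->-64; result 72.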